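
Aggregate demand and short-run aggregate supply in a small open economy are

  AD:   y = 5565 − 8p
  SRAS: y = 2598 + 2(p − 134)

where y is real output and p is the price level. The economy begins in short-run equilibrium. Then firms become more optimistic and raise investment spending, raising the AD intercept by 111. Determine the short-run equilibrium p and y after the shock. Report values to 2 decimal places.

This is a positive demand shock: AD shifts right.
New AD: y = 5676 − 8p.
SRAS can be written y = 2330 + 2p.
Set AD = SRAS: 5676 − 8p = 2330 + 2p, so 3346 = 10p and p = 334.60.
Substituting into AD, y = 2999.20.

p = 334.60, y = 2999.20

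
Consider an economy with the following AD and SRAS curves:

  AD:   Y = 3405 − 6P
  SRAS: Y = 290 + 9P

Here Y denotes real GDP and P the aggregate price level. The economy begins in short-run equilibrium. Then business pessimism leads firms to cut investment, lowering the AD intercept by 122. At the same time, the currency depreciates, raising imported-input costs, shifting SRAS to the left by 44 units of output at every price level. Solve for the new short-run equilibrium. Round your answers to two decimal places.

After both shocks: AD is Y = 3283 − 6P and SRAS is Y = 246 + 9P.
Setting them equal: 3037 = 15P, so P = 202.47.
Substituting into AD, Y = 2068.20.

P = 202.47, Y = 2068.20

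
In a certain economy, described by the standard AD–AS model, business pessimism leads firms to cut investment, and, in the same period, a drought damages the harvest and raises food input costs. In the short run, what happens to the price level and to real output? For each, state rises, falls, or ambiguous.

The first event is a negative demand shock: AD shifts left, which by itself pushes P down and Y down.
The second is an adverse supply shock: SRAS shifts left, which by itself pushes P up and Y down.
The two shocks push P in opposite directions, so the effect on P is ambiguous. Both shocks push Y down, so Y falls.

Price level: ambiguous; output: falls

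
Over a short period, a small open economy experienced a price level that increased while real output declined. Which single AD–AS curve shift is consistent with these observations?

SRAS shifted left

P rose and Y fell. An AD shift moves P and Y in the same direction; an SRAS shift moves them in opposite directions.
Here P and Y moved in opposite directions, so the SRAS curve shifted.
Since Y fell, SRAS shifted left.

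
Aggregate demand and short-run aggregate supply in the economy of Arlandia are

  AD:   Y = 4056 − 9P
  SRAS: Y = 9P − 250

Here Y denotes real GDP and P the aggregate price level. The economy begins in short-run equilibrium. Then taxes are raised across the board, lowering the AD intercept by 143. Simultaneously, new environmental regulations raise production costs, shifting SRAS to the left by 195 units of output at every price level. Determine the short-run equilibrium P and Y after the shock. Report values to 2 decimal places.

P = 242.11, Y = 1734.00

After both shocks: AD is Y = 3913 − 9P and SRAS is Y = 9P − 445.
Setting them equal: 4358 = 18P, so P = 242.11.
Substituting into AD, Y = 1734.00.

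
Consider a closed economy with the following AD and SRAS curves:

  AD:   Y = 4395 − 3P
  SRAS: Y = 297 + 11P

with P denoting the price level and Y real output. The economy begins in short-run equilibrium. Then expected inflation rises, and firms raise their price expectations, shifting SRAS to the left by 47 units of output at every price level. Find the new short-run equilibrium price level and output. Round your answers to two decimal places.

P = 296.07, Y = 3506.79

This is a negative supply shock: SRAS shifts left.
New SRAS: Y = 250 + 11P.
Set AD = SRAS: 4395 − 3P = 250 + 11P, so 4145 = 14P and P = 296.07.
Substituting into AD, Y = 3506.79.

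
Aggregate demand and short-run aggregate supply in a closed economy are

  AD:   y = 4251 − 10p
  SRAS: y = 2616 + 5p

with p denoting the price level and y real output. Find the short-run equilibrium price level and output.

p = 109, y = 3161

Set AD = SRAS: 4251 − 10p = 2616 + 5p, so 1635 = 15p and p = 109.
Then y = 4251 − 10·109 = 3161.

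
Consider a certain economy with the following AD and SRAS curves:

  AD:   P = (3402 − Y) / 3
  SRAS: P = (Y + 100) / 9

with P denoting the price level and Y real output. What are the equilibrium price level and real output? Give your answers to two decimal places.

Rearrange AD to Y = 3402 − 3P.
Rearrange SRAS to Y = 9P − 100.
Set AD = SRAS: 3402 − 3P = 9P − 100, so 3502 = 12P and P = 291.83.
Substituting into AD, Y = 3402 − 3P = 2526.50.

P = 291.83, Y = 2526.50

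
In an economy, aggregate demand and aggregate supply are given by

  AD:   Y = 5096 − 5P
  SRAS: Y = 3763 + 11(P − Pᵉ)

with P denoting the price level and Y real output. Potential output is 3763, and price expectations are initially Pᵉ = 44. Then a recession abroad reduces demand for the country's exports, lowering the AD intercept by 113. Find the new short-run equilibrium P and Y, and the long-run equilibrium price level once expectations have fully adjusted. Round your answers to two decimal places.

Short run: P = 106.50, Y = 4450.50. Long run: P = 244.00.

AD shifts left: new AD is Y = 4983 − 5P. With Pᵉ = 44, SRAS is Y = 3279 + 11P.
Short run: 4983 − 5P = 3279 + 11P gives 1704 = 16P, so P = 106.50 and Y = 4983 − 5P = 4450.50.
Y = 4450.50 is above potential 3763; expectations adjust and SRAS shifts left until Y = 3763.
Long run: on the new AD curve, 3763 = 4983 − 5P gives P = 244.00.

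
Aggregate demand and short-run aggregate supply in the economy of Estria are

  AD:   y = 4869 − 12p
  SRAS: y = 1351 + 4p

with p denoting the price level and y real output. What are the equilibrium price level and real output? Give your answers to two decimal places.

Set AD = SRAS: 4869 − 12p = 1351 + 4p, so 3518 = 16p and p = 219.88.
Substituting into AD, y = 4869 − 12p = 2230.50.

p = 219.88, y = 2230.50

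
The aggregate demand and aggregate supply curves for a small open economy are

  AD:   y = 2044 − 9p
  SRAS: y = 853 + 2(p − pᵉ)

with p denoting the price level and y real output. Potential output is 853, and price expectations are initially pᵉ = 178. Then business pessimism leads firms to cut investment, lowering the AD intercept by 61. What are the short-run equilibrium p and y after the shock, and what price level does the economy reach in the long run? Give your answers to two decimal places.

Short run: p = 135.09, y = 767.18. Long run: p = 125.56.

AD shifts left: new AD is y = 1983 − 9p. With pᵉ = 178, SRAS is y = 497 + 2p.
Short run: 1983 − 9p = 497 + 2p gives 1486 = 11p, so p = 135.09 and y = 1983 − 9p = 767.18.
y = 767.18 is below potential 853; expectations adjust and SRAS shifts right until y = 853.
Long run: on the new AD curve, 853 = 1983 − 9p gives p = 125.56.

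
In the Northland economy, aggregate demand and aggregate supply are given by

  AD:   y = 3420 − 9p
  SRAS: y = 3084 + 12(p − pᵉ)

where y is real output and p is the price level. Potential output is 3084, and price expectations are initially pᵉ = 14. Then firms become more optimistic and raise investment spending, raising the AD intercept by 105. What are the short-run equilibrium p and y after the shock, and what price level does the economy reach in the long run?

Short run: p = 29, y = 3264. Long run: p = 49.

AD shifts right: new AD is y = 3525 − 9p. With pᵉ = 14, SRAS is y = 2916 + 12p.
Short run: 3525 − 9p = 2916 + 12p gives 609 = 21p, so p = 29 and y = 3525 − 9·29 = 3264.
y = 3264 is above potential 3084; expectations adjust and SRAS shifts left until y = 3084.
Long run: on the new AD curve, 3084 = 3525 − 9p gives p = 49.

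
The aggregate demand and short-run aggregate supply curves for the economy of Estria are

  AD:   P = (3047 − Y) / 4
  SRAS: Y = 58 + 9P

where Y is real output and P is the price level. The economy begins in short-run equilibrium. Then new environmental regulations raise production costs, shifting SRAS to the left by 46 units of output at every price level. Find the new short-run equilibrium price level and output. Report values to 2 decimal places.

This is a negative supply shock: SRAS shifts left.
New SRAS: Y = 12 + 9P.
Set AD = SRAS: 3047 − 4P = 12 + 9P, so 3035 = 13P and P = 233.46.
Substituting into AD, Y = 2113.15.

P = 233.46, Y = 2113.15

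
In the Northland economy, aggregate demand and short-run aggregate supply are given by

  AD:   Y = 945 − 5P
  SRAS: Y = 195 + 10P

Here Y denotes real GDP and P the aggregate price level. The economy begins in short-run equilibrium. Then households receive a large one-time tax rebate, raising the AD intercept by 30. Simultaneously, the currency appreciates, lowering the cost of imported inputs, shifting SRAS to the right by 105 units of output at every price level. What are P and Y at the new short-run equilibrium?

P = 45, Y = 750

After both shocks: AD is Y = 975 − 5P and SRAS is Y = 300 + 10P.
Setting them equal: 675 = 15P, so P = 45.
Y = 975 − 5·45 = 750.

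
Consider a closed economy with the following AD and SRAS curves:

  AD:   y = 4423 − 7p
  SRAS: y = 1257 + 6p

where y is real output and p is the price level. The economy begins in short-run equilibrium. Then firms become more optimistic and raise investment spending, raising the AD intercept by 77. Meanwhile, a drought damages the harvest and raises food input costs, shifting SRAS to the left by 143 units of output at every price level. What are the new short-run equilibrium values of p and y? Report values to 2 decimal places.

p = 260.46, y = 2676.77

After both shocks: AD is y = 4500 − 7p and SRAS is y = 1114 + 6p.
Setting them equal: 3386 = 13p, so p = 260.46.
Substituting into AD, y = 2676.77.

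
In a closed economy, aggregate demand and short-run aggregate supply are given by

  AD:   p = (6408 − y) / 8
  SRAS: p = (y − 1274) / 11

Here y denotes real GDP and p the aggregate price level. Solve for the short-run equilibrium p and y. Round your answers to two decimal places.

p = 270.21, y = 4246.32

Rearrange AD to y = 6408 − 8p.
Rearrange SRAS to y = 1274 + 11p.
Set AD = SRAS: 6408 − 8p = 1274 + 11p, so 5134 = 19p and p = 270.21.
Substituting into AD, y = 6408 − 8p = 4246.32.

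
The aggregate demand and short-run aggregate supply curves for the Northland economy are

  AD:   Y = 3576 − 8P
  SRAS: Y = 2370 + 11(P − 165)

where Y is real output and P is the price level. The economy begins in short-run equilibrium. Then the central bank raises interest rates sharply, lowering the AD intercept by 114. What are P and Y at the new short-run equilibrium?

P = 153, Y = 2238

This is a negative demand shock: AD shifts left.
New AD: Y = 3462 − 8P.
SRAS can be written Y = 555 + 11P.
Set AD = SRAS: 3462 − 8P = 555 + 11P, so 2907 = 19P and P = 153.
Y = 3462 − 8·153 = 2238.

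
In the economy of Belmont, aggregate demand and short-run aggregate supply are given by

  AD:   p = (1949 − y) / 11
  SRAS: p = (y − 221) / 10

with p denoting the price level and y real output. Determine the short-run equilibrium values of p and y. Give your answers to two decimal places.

p = 82.29, y = 1043.86

Rearrange AD to y = 1949 − 11p.
Rearrange SRAS to y = 221 + 10p.
Set AD = SRAS: 1949 − 11p = 221 + 10p, so 1728 = 21p and p = 82.29.
Substituting into AD, y = 1949 − 11p = 1043.86.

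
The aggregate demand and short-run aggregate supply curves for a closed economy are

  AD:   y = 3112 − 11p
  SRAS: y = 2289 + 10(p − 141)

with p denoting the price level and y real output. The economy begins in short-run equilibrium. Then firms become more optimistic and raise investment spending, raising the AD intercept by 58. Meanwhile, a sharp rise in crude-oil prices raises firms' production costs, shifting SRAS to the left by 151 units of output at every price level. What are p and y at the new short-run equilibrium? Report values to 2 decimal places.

p = 116.29, y = 1890.86

After both shocks: AD is y = 3170 − 11p and SRAS is y = 728 + 10p.
Setting them equal: 2442 = 21p, so p = 116.29.
Substituting into AD, y = 1890.86.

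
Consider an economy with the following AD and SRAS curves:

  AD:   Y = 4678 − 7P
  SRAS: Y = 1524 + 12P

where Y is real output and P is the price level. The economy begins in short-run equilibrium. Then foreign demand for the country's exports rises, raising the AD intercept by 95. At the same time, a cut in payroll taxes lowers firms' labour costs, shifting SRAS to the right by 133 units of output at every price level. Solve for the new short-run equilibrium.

After both shocks: AD is Y = 4773 − 7P and SRAS is Y = 1657 + 12P.
Setting them equal: 3116 = 19P, so P = 164.
Y = 4773 − 7·164 = 3625.

P = 164, Y = 3625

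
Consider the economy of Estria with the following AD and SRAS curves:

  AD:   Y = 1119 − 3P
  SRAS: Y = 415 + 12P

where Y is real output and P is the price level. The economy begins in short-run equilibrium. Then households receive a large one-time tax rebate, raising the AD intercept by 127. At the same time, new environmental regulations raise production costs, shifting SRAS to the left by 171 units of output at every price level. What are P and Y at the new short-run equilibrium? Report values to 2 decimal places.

After both shocks: AD is Y = 1246 − 3P and SRAS is Y = 244 + 12P.
Setting them equal: 1002 = 15P, so P = 66.80.
Substituting into AD, Y = 1045.60.

P = 66.80, Y = 1045.60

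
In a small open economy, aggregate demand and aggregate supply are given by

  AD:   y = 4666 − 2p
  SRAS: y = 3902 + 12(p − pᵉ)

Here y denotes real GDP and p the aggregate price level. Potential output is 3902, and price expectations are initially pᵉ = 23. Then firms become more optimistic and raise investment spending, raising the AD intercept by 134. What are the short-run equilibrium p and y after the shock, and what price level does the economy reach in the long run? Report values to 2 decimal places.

AD shifts right: new AD is y = 4800 − 2p. With pᵉ = 23, SRAS is y = 3626 + 12p.
Short run: 4800 − 2p = 3626 + 12p gives 1174 = 14p, so p = 83.86 and y = 4800 − 2p = 4632.29.
y = 4632.29 is above potential 3902; expectations adjust and SRAS shifts left until y = 3902.
Long run: on the new AD curve, 3902 = 4800 − 2p gives p = 449.00.

Short run: p = 83.86, y = 4632.29. Long run: p = 449.00.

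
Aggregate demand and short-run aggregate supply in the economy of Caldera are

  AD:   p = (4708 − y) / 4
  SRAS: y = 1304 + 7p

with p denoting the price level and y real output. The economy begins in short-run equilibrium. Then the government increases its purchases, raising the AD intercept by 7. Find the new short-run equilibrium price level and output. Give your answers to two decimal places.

This is a positive demand shock: AD shifts right.
New AD: y = 4715 − 4p.
Set AD = SRAS: 4715 − 4p = 1304 + 7p, so 3411 = 11p and p = 310.09.
Substituting into AD, y = 3474.64.

p = 310.09, y = 3474.64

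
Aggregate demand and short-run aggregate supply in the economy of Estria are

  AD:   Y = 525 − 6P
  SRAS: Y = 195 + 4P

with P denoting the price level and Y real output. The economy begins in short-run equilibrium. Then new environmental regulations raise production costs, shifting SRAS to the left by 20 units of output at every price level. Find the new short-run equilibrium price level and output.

P = 35, Y = 315

This is a negative supply shock: SRAS shifts left.
New SRAS: Y = 175 + 4P.
Set AD = SRAS: 525 − 6P = 175 + 4P, so 350 = 10P and P = 35.
Y = 525 − 6·35 = 315.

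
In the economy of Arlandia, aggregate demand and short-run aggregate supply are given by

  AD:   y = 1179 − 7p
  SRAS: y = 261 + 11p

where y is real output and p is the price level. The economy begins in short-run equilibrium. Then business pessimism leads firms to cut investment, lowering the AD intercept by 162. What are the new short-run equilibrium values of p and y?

p = 42, y = 723

This is a negative demand shock: AD shifts left.
New AD: y = 1017 − 7p.
Set AD = SRAS: 1017 − 7p = 261 + 11p, so 756 = 18p and p = 42.
y = 1017 − 7·42 = 723.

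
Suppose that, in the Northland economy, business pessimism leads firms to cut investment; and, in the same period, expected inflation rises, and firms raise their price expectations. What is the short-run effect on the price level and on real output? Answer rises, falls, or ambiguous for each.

Price level: ambiguous; output: falls

The first event is a negative demand shock: AD shifts left, which by itself pushes P down and Y down.
The second is an adverse supply shock: SRAS shifts left, which by itself pushes P up and Y down.
The two shocks push P in opposite directions, so the effect on P is ambiguous. Both shocks push Y down, so Y falls.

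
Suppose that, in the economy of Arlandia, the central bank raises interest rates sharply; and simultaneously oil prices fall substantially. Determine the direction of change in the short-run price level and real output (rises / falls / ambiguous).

The first event is a negative demand shock: AD shifts left, which by itself pushes P down and Y down.
The second is a favourable supply shock: SRAS shifts right, which by itself pushes P down and Y up.
Both shocks push P down, so P falls. The two shocks push Y in opposite directions, so the effect on Y is ambiguous.

Price level: falls; output: ambiguous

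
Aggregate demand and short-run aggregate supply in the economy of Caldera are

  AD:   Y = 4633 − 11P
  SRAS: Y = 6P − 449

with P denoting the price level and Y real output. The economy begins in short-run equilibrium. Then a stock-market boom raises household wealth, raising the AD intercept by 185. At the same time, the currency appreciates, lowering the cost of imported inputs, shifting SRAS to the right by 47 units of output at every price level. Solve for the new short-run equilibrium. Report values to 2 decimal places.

After both shocks: AD is Y = 4818 − 11P and SRAS is Y = 6P − 402.
Setting them equal: 5220 = 17P, so P = 307.06.
Substituting into AD, Y = 1440.35.

P = 307.06, Y = 1440.35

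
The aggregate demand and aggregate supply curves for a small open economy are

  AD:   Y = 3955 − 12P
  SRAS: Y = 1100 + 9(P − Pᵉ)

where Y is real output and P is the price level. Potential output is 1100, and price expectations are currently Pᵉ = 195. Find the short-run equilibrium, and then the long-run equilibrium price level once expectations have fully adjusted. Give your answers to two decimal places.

Short run: P = 219.52, Y = 1320.71. Long run: P = 237.92.

Short run: with Pᵉ = 195, SRAS is Y = 9P − 655. Setting AD = SRAS gives 4610 = 21P, so P = 219.52 and Y = 3955 − 12P = 1320.71.
Output 1320.71 is above potential 1100, so over time expected prices rise and SRAS shifts left until Y returns to 1100.
Long run: Y = 1100 on the AD curve gives 1100 = 3955 − 12P, so P = 237.92.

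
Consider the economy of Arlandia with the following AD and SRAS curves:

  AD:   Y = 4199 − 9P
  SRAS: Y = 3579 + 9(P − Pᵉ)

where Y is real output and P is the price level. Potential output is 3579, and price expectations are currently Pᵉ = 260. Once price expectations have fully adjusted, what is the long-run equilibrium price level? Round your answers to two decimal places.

Short run: with Pᵉ = 260, SRAS is Y = 1239 + 9P. Setting AD = SRAS gives 2960 = 18P, so P = 164.44 and Y = 4199 − 9P = 2719.00.
Output 2719.00 is below potential 3579, so over time expected prices fall and SRAS shifts right until Y returns to 3579.
Long run: Y = 3579 on the AD curve gives 3579 = 4199 − 9P, so P = 68.89.

Long-run P = 68.89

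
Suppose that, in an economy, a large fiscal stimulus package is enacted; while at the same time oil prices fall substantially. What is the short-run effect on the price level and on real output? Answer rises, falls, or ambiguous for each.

The first event is a positive demand shock: AD shifts right, which by itself pushes P up and Y up.
The second is a favourable supply shock: SRAS shifts right, which by itself pushes P down and Y up.
The two shocks push P in opposite directions, so the effect on P is ambiguous. Both shocks push Y up, so Y rises.

Price level: ambiguous; output: rises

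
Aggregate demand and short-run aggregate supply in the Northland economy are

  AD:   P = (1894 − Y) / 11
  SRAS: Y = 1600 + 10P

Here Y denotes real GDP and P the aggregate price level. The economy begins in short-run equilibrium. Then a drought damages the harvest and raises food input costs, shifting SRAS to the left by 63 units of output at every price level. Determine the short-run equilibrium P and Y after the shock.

P = 17, Y = 1707

This is a negative supply shock: SRAS shifts left.
New SRAS: Y = 1537 + 10P.
Set AD = SRAS: 1894 − 11P = 1537 + 10P, so 357 = 21P and P = 17.
Y = 1894 − 11·17 = 1707.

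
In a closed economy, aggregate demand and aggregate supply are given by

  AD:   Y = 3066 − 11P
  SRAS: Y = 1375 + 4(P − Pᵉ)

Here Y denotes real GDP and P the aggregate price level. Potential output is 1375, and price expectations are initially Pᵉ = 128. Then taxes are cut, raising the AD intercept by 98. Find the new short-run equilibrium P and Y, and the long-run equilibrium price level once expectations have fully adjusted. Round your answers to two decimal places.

Short run: P = 153.40, Y = 1476.60. Long run: P = 162.64.

AD shifts right: new AD is Y = 3164 − 11P. With Pᵉ = 128, SRAS is Y = 863 + 4P.
Short run: 3164 − 11P = 863 + 4P gives 2301 = 15P, so P = 153.40 and Y = 3164 − 11P = 1476.60.
Y = 1476.60 is above potential 1375; expectations adjust and SRAS shifts left until Y = 1375.
Long run: on the new AD curve, 1375 = 3164 − 11P gives P = 162.64.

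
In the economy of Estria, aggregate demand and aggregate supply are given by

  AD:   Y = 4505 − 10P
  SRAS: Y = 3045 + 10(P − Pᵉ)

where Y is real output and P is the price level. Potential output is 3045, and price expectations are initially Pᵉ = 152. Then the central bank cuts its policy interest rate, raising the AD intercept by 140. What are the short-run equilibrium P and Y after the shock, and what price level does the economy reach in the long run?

Short run: P = 156, Y = 3085. Long run: P = 160.

AD shifts right: new AD is Y = 4645 − 10P. With Pᵉ = 152, SRAS is Y = 1525 + 10P.
Short run: 4645 − 10P = 1525 + 10P gives 3120 = 20P, so P = 156 and Y = 4645 − 10·156 = 3085.
Y = 3085 is above potential 3045; expectations adjust and SRAS shifts left until Y = 3045.
Long run: on the new AD curve, 3045 = 4645 − 10P gives P = 160.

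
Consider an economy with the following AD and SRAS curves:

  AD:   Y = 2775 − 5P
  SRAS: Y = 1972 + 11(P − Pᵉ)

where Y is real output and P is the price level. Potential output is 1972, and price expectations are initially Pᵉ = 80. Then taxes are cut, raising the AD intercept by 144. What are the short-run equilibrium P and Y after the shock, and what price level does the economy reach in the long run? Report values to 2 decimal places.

Short run: P = 114.19, Y = 2348.06. Long run: P = 189.40.

AD shifts right: new AD is Y = 2919 − 5P. With Pᵉ = 80, SRAS is Y = 1092 + 11P.
Short run: 2919 − 5P = 1092 + 11P gives 1827 = 16P, so P = 114.19 and Y = 2919 − 5P = 2348.06.
Y = 2348.06 is above potential 1972; expectations adjust and SRAS shifts left until Y = 1972.
Long run: on the new AD curve, 1972 = 2919 − 5P gives P = 189.40.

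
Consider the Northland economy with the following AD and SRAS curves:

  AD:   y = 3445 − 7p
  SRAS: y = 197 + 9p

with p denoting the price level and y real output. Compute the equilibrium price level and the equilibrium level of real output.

p = 203, y = 2024

Set AD = SRAS: 3445 − 7p = 197 + 9p, so 3248 = 16p and p = 203.
Then y = 3445 − 7·203 = 2024.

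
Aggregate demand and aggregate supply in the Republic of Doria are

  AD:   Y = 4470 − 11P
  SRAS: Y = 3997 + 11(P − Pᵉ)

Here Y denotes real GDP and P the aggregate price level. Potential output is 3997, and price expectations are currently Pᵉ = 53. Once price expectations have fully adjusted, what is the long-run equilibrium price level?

Short run: with Pᵉ = 53, SRAS is Y = 3414 + 11P. Setting AD = SRAS gives 1056 = 22P, so P = 48 and Y = 4470 − 11·48 = 3942.
Output 3942 is below potential 3997, so over time expected prices fall and SRAS shifts right until Y returns to 3997.
Long run: Y = 3997 on the AD curve gives 3997 = 4470 − 11P, so P = 43.

Long-run P = 43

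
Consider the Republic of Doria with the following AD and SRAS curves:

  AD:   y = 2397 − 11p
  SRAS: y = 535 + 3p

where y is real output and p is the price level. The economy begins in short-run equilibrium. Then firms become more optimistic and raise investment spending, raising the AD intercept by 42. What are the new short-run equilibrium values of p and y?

p = 136, y = 943

This is a positive demand shock: AD shifts right.
New AD: y = 2439 − 11p.
Set AD = SRAS: 2439 − 11p = 535 + 3p, so 1904 = 14p and p = 136.
y = 2439 − 11·136 = 943.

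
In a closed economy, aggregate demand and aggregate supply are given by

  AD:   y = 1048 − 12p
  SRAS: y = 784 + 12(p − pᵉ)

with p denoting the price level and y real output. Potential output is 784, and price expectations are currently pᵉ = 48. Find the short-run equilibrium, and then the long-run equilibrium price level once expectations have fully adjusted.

Short run: with pᵉ = 48, SRAS is y = 208 + 12p. Setting AD = SRAS gives 840 = 24p, so p = 35 and y = 1048 − 12·35 = 628.
Output 628 is below potential 784, so over time expected prices fall and SRAS shifts right until y returns to 784.
Long run: y = 784 on the AD curve gives 784 = 1048 − 12p, so p = 22.

Short run: p = 35, y = 628. Long run: p = 22.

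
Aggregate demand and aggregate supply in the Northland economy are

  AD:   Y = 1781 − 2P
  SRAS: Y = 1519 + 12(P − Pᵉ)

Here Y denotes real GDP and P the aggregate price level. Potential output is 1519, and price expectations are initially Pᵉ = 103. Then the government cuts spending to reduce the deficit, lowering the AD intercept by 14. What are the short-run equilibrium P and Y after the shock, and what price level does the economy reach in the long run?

AD shifts left: new AD is Y = 1767 − 2P. With Pᵉ = 103, SRAS is Y = 283 + 12P.
Short run: 1767 − 2P = 283 + 12P gives 1484 = 14P, so P = 106 and Y = 1767 − 2·106 = 1555.
Y = 1555 is above potential 1519; expectations adjust and SRAS shifts left until Y = 1519.
Long run: on the new AD curve, 1519 = 1767 − 2P gives P = 124.

Short run: P = 106, Y = 1555. Long run: P = 124.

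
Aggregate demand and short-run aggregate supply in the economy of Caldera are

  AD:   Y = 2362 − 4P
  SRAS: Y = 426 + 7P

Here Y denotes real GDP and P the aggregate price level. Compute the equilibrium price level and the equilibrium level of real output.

Set AD = SRAS: 2362 − 4P = 426 + 7P, so 1936 = 11P and P = 176.
Then Y = 2362 − 4·176 = 1658.

P = 176, Y = 1658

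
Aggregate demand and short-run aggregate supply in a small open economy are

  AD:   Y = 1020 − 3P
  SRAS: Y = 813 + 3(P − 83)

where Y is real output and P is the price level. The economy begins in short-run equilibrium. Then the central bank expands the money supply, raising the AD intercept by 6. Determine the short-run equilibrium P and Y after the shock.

P = 77, Y = 795

This is a positive demand shock: AD shifts right.
New AD: Y = 1026 − 3P.
SRAS can be written Y = 564 + 3P.
Set AD = SRAS: 1026 − 3P = 564 + 3P, so 462 = 6P and P = 77.
Y = 1026 − 3·77 = 795.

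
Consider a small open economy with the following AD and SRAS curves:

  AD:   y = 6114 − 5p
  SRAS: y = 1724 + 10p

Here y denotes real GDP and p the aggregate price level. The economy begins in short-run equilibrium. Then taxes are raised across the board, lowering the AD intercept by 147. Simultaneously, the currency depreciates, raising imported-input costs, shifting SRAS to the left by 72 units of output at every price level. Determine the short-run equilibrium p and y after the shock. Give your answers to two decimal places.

After both shocks: AD is y = 5967 − 5p and SRAS is y = 1652 + 10p.
Setting them equal: 4315 = 15p, so p = 287.67.
Substituting into AD, y = 4528.67.

p = 287.67, y = 4528.67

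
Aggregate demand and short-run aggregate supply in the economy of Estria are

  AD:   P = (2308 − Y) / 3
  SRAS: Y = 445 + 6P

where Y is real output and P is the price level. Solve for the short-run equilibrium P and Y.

P = 207, Y = 1687

Rearrange AD to Y = 2308 − 3P.
Set AD = SRAS: 2308 − 3P = 445 + 6P, so 1863 = 9P and P = 207.
Then Y = 2308 − 3·207 = 1687.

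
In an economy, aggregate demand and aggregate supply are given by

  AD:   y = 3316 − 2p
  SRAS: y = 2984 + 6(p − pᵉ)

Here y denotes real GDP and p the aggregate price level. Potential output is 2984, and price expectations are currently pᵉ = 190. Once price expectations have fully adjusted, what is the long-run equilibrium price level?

Short run: with pᵉ = 190, SRAS is y = 1844 + 6p. Setting AD = SRAS gives 1472 = 8p, so p = 184 and y = 3316 − 2·184 = 2948.
Output 2948 is below potential 2984, so over time expected prices fall and SRAS shifts right until y returns to 2984.
Long run: y = 2984 on the AD curve gives 2984 = 3316 − 2p, so p = 166.

Long-run p = 166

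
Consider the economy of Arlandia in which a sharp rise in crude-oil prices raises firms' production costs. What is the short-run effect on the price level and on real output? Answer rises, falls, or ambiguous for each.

Price level: rises; output: falls

This is an adverse supply shock: SRAS shifts left.
Moving along the downward-sloping AD curve, P rises and Y falls.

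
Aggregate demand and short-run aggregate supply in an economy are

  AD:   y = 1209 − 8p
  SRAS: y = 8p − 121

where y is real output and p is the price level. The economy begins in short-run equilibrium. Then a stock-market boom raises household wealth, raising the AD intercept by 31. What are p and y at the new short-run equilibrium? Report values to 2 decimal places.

This is a positive demand shock: AD shifts right.
New AD: y = 1240 − 8p.
Set AD = SRAS: 1240 − 8p = 8p − 121, so 1361 = 16p and p = 85.06.
Substituting into AD, y = 559.50.

p = 85.06, y = 559.50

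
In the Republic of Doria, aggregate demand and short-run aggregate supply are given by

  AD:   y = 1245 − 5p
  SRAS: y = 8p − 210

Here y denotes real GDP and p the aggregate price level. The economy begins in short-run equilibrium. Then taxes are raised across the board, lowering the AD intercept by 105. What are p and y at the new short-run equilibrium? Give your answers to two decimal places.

This is a negative demand shock: AD shifts left.
New AD: y = 1140 − 5p.
Set AD = SRAS: 1140 − 5p = 8p − 210, so 1350 = 13p and p = 103.85.
Substituting into AD, y = 620.77.

p = 103.85, y = 620.77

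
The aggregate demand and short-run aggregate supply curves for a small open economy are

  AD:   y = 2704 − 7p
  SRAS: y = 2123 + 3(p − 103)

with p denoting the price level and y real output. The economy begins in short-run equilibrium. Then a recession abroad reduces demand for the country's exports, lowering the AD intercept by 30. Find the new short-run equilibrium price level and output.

p = 86, y = 2072

This is a negative demand shock: AD shifts left.
New AD: y = 2674 − 7p.
SRAS can be written y = 1814 + 3p.
Set AD = SRAS: 2674 − 7p = 1814 + 3p, so 860 = 10p and p = 86.
y = 2674 − 7·86 = 2072.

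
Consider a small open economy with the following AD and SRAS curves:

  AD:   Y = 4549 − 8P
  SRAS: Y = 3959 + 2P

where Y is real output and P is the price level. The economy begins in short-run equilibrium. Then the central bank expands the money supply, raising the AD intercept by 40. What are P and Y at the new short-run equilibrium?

This is a positive demand shock: AD shifts right.
New AD: Y = 4589 − 8P.
Set AD = SRAS: 4589 − 8P = 3959 + 2P, so 630 = 10P and P = 63.
Y = 4589 − 8·63 = 4085.

P = 63, Y = 4085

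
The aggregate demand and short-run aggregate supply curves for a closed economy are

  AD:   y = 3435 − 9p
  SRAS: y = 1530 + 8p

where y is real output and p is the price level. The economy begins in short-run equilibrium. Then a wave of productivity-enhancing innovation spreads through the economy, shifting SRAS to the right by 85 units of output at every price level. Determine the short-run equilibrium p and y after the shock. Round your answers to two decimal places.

p = 107.06, y = 2471.47

This is a positive supply shock: SRAS shifts right.
New SRAS: y = 1615 + 8p.
Set AD = SRAS: 3435 − 9p = 1615 + 8p, so 1820 = 17p and p = 107.06.
Substituting into AD, y = 2471.47.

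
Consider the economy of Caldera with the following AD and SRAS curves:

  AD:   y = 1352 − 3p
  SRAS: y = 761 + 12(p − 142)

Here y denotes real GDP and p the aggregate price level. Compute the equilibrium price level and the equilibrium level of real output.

p = 153, y = 893

Write SRAS as y = 761 + 12p − 1704 = 12p − 943.
Set AD = SRAS: 1352 − 3p = 12p − 943, so 2295 = 15p and p = 153.
Then y = 1352 − 3·153 = 893.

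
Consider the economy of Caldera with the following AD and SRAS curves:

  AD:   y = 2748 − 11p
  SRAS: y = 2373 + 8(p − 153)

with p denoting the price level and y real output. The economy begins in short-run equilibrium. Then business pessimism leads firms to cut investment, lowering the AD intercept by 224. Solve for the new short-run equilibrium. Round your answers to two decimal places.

This is a negative demand shock: AD shifts left.
New AD: y = 2524 − 11p.
SRAS can be written y = 1149 + 8p.
Set AD = SRAS: 2524 − 11p = 1149 + 8p, so 1375 = 19p and p = 72.37.
Substituting into AD, y = 1727.95.

p = 72.37, y = 1727.95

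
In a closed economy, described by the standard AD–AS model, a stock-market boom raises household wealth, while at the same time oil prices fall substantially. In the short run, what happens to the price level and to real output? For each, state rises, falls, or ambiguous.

Price level: ambiguous; output: rises

The first event is a positive demand shock: AD shifts right, which by itself pushes P up and Y up.
The second is a favourable supply shock: SRAS shifts right, which by itself pushes P down and Y up.
The two shocks push P in opposite directions, so the effect on P is ambiguous. Both shocks push Y up, so Y rises.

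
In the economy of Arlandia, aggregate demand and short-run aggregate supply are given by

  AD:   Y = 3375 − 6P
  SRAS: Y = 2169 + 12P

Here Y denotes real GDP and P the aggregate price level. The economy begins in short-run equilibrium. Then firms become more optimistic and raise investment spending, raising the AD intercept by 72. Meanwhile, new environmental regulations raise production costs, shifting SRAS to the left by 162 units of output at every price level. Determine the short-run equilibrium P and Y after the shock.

P = 80, Y = 2967

After both shocks: AD is Y = 3447 − 6P and SRAS is Y = 2007 + 12P.
Setting them equal: 1440 = 18P, so P = 80.
Y = 3447 − 6·80 = 2967.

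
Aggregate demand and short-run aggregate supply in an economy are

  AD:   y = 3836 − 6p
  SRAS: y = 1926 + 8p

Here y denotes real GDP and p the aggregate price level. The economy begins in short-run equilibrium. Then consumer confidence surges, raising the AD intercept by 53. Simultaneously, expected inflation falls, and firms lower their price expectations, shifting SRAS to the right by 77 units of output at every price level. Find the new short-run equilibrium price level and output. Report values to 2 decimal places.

p = 134.71, y = 3080.71

After both shocks: AD is y = 3889 − 6p and SRAS is y = 2003 + 8p.
Setting them equal: 1886 = 14p, so p = 134.71.
Substituting into AD, y = 3080.71.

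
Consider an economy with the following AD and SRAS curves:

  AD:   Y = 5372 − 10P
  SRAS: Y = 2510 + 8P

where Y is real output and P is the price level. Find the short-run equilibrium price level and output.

P = 159, Y = 3782

Set AD = SRAS: 5372 − 10P = 2510 + 8P, so 2862 = 18P and P = 159.
Then Y = 5372 − 10·159 = 3782.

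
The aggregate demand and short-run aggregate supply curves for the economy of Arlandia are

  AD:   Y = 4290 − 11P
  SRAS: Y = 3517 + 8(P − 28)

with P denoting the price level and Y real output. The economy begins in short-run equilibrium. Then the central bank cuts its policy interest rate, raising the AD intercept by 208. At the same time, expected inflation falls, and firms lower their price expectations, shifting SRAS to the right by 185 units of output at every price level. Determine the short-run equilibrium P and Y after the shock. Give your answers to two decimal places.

After both shocks: AD is Y = 4498 − 11P and SRAS is Y = 3478 + 8P.
Setting them equal: 1020 = 19P, so P = 53.68.
Substituting into AD, Y = 3907.47.

P = 53.68, Y = 3907.47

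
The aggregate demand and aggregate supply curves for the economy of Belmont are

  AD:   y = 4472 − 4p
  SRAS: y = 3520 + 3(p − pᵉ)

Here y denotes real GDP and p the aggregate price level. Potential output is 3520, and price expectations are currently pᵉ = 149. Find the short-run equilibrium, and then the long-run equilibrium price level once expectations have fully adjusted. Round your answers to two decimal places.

Short run: p = 199.86, y = 3672.57. Long run: p = 238.00.

Short run: with pᵉ = 149, SRAS is y = 3073 + 3p. Setting AD = SRAS gives 1399 = 7p, so p = 199.86 and y = 4472 − 4p = 3672.57.
Output 3672.57 is above potential 3520, so over time expected prices rise and SRAS shifts left until y returns to 3520.
Long run: y = 3520 on the AD curve gives 3520 = 4472 − 4p, so p = 238.00.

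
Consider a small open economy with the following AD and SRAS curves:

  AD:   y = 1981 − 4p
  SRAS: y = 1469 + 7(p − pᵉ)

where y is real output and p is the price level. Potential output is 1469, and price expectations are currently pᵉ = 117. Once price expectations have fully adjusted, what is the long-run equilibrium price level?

Short run: with pᵉ = 117, SRAS is y = 650 + 7p. Setting AD = SRAS gives 1331 = 11p, so p = 121 and y = 1981 − 4·121 = 1497.
Output 1497 is above potential 1469, so over time expected prices rise and SRAS shifts left until y returns to 1469.
Long run: y = 1469 on the AD curve gives 1469 = 1981 − 4p, so p = 128.

Long-run p = 128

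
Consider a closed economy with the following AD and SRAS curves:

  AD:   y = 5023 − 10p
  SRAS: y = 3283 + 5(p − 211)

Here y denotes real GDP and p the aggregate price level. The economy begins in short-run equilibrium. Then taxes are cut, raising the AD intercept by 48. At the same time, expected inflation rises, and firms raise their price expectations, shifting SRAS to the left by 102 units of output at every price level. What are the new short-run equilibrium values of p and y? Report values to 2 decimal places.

After both shocks: AD is y = 5071 − 10p and SRAS is y = 2126 + 5p.
Setting them equal: 2945 = 15p, so p = 196.33.
Substituting into AD, y = 3107.67.

p = 196.33, y = 3107.67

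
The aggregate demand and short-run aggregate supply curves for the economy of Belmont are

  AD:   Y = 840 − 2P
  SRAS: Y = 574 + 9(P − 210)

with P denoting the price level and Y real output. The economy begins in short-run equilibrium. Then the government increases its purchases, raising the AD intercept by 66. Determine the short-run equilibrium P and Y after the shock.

This is a positive demand shock: AD shifts right.
New AD: Y = 906 − 2P.
SRAS can be written Y = 9P − 1316.
Set AD = SRAS: 906 − 2P = 9P − 1316, so 2222 = 11P and P = 202.
Y = 906 − 2·202 = 502.

P = 202, Y = 502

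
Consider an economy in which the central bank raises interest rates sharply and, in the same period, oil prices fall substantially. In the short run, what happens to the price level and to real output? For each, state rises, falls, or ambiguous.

Price level: falls; output: ambiguous

The first event is a negative demand shock: AD shifts left, which by itself pushes P down and Y down.
The second is a favourable supply shock: SRAS shifts right, which by itself pushes P down and Y up.
Both shocks push P down, so P falls. The two shocks push Y in opposite directions, so the effect on Y is ambiguous.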